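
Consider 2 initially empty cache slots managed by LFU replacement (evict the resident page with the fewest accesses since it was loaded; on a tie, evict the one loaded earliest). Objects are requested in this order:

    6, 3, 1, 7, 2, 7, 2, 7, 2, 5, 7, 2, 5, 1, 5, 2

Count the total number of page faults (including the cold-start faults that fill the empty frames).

6 -> fault, frames (6)
3 -> fault, frames (6 3)
1 -> fault, evict 6, frames (3 1)
7 -> fault, evict 3, frames (1 7)
2 -> fault, evict 1, frames (7 2)
7 -> hit
2 -> hit
7 -> hit
2 -> hit
5 -> fault, evict 7, frames (2 5)
7 -> fault, evict 5, frames (2 7)
2 -> hit
5 -> fault, evict 7, frames (2 5)
1 -> fault, evict 5, frames (2 1)
5 -> fault, evict 1, frames (2 5)
2 -> hit
Page faults: 10.

10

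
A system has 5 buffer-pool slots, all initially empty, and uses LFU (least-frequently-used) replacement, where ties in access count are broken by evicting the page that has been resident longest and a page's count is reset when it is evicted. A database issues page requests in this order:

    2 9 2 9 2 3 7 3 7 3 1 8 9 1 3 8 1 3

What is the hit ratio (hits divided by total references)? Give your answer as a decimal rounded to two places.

0.50

2: miss, frames {2}
9: miss, frames {2,9}
2: hit
9: hit
2: hit
3: miss, frames {2,9,3}
7: miss, frames {2,9,3,7}
3: hit
7: hit
3: hit
1: miss, frames {2,9,3,7,1}
8: miss, evict 1, frames {2,9,3,7,8}
9: hit
1: miss, evict 8, frames {2,9,3,7,1}
3: hit
8: miss, evict 1, frames {2,9,3,7,8}
1: miss, evict 8, frames {2,9,3,7,1}
3: hit
Hits: 9 of 18 references → 9/18 = 0.5000.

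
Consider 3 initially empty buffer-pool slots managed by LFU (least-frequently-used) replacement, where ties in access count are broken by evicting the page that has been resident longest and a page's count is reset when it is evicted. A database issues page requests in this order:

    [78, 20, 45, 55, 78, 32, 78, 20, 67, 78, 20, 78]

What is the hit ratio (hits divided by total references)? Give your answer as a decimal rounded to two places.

0.33

78: miss, frames [78]
20: miss, frames [78, 20]
45: miss, frames [78, 20, 45]
55: miss, evict 78, frames [20, 45, 55]
78: miss, evict 20, frames [45, 55, 78]
32: miss, evict 45, frames [55, 78, 32]
78: hit
20: miss, evict 55, frames [78, 32, 20]
67: miss, evict 32, frames [78, 20, 67]
78: hit
20: hit
78: hit
Hits: 4 of 12 references → 4/12 = 0.3333.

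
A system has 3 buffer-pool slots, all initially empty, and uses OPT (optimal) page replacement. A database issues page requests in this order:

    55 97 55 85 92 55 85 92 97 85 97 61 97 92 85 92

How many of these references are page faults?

7

55 → fault, frames {55}
97 → fault, frames {55,97}
55 → hit
85 → fault, frames {55,97,85}
92 → fault, evict 97, frames {55,85,92}
55 → hit
85 → hit
92 → hit
97 → fault, evict 55, frames {85,92,97}
85 → hit
97 → hit
61 → fault, evict 85, frames {92,97,61}
97 → hit
92 → hit
85 → fault, evict 61, frames {92,97,85}
92 → hit
Page faults: 7.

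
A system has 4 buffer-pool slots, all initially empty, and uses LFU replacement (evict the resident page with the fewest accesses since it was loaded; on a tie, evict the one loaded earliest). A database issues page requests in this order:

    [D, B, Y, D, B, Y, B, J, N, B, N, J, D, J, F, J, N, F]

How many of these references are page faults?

D → miss, frames [D]
B → miss, frames [D, B]
Y → miss, frames [D, B, Y]
D → hit
B → hit
Y → hit
B → hit
J → miss, frames [D, B, Y, J]
N → miss, evict J, frames [D, B, Y, N]
B → hit
N → hit
J → miss, evict D, frames [B, Y, N, J]
D → miss, evict J, frames [B, Y, N, D]
J → miss, evict D, frames [B, Y, N, J]
F → miss, evict J, frames [B, Y, N, F]
J → miss, evict F, frames [B, Y, N, J]
N → hit
F → miss, evict J, frames [B, Y, N, F]
Page faults: 11.

11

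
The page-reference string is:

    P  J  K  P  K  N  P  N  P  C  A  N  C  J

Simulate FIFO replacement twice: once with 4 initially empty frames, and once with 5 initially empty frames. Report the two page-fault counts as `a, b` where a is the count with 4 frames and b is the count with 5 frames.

7, 6

4 frames: F F F . . F . . . F F . . F → 7 faults.
5 frames: F F F . . F . . . F F . . . → 6 faults.
6 < 7: adding a frame reduced faults, as is typical.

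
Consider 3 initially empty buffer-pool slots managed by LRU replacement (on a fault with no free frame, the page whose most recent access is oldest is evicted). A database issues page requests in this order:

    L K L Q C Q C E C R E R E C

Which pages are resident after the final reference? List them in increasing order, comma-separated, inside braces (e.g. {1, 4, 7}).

L: fault, frames (L)
K: fault, frames (L K)
L: hit
Q: fault, frames (K L Q)
C: fault, evict K, frames (L Q C)
Q: hit
C: hit
E: fault, evict L, frames (Q C E)
C: hit
R: fault, evict Q, frames (E C R)
E: hit
R: hit
E: hit
C: hit

{C, E, R}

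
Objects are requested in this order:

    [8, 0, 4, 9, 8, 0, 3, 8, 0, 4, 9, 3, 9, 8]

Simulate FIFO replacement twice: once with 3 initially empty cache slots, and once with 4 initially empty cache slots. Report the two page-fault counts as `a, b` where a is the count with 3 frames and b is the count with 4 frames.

3 frames: F F F F F F F . . F F . . F → 10 faults.
4 frames: F F F F . . F F F F F F . F → 11 faults.
11 > 10: adding a frame increased faults — Belady's anomaly.

10, 11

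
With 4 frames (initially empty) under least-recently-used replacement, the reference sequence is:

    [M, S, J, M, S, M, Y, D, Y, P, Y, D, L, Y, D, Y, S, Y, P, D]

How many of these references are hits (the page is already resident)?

11

M -> fault, frames (M)
S -> fault, frames (M S)
J -> fault, frames (M S J)
M -> hit
S -> hit
M -> hit
Y -> fault, frames (J S M Y)
D -> fault, evict J, frames (S M Y D)
Y -> hit
P -> fault, evict S, frames (M D Y P)
Y -> hit
D -> hit
L -> fault, evict M, frames (P Y D L)
Y -> hit
D -> hit
Y -> hit
S -> fault, evict P, frames (L D Y S)
Y -> hit
P -> fault, evict L, frames (D S Y P)
D -> hit
Hits: 11.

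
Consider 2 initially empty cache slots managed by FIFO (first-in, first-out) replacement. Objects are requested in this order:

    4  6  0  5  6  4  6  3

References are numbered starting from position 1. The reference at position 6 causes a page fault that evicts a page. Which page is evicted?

5

pos 1: 4: miss, frames {4}
pos 2: 6: miss, frames {4,6}
pos 3: 0: miss, evict 4, frames {6,0}
pos 4: 5: miss, evict 6, frames {0,5}
pos 5: 6: miss, evict 0, frames {5,6}
pos 6: 4: miss, evict 5, frames {6,4}
At position 6, page 5 is evicted.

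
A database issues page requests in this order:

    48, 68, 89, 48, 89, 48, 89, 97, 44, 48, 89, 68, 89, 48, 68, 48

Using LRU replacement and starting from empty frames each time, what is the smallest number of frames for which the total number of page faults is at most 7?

4

f=1: 16 faults
f=2: 11 faults
f=3: 8 faults
f=4: 6 faults
f=5: 5 faults
Smallest f with faults ≤ 7 is 4.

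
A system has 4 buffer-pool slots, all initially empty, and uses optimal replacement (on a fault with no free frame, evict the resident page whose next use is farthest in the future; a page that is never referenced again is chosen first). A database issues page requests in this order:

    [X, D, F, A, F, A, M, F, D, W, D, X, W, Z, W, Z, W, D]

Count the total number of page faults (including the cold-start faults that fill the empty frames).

X → miss, frames (X)
D → miss, frames (X D)
F → miss, frames (X D F)
A → miss, frames (X D F A)
F → hit
A → hit
M → miss, evict A, frames (X D F M)
F → hit
D → hit
W → miss, evict M, frames (X D F W)
D → hit
X → hit
W → hit
Z → miss, evict F, frames (X D W Z)
W → hit
Z → hit
W → hit
D → hit
Page faults: 7.

7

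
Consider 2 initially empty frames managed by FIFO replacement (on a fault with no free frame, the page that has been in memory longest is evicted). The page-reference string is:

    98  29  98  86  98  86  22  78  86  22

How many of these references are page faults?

98 → miss, frames [98]
29 → miss, frames [98, 29]
98 → hit
86 → miss, evict 98, frames [29, 86]
98 → miss, evict 29, frames [86, 98]
86 → hit
22 → miss, evict 86, frames [98, 22]
78 → miss, evict 98, frames [22, 78]
86 → miss, evict 22, frames [78, 86]
22 → miss, evict 78, frames [86, 22]
Page faults: 8.

8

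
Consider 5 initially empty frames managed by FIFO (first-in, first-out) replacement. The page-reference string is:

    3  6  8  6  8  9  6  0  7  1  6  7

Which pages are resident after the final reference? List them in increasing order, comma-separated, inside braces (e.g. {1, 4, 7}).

{0, 1, 6, 7, 9}

3: miss, frames [3]
6: miss, frames [3, 6]
8: miss, frames [3, 6, 8]
6: hit
8: hit
9: miss, frames [3, 6, 8, 9]
6: hit
0: miss, frames [3, 6, 8, 9, 0]
7: miss, evict 3, frames [6, 8, 9, 0, 7]
1: miss, evict 6, frames [8, 9, 0, 7, 1]
6: miss, evict 8, frames [9, 0, 7, 1, 6]
7: hit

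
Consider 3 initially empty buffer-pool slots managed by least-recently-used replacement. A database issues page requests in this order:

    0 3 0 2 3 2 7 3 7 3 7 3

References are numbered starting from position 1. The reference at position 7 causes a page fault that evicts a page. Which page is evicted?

0

pos 1: 0 → miss, frames [0]
pos 2: 3 → miss, frames [0, 3]
pos 3: 0 → hit
pos 4: 2 → miss, frames [3, 0, 2]
pos 5: 3 → hit
pos 6: 2 → hit
pos 7: 7 → miss, evict 0, frames [3, 2, 7]
At position 7, page 0 is evicted.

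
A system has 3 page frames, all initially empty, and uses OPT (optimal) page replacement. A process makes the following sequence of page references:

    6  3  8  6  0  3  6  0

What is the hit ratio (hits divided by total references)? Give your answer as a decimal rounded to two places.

6 → fault, frames (6)
3 → fault, frames (6 3)
8 → fault, frames (6 3 8)
6 → hit
0 → fault, evict 8, frames (6 3 0)
3 → hit
6 → hit
0 → hit
Hits: 4 of 8 references → 4/8 = 0.5000.

0.50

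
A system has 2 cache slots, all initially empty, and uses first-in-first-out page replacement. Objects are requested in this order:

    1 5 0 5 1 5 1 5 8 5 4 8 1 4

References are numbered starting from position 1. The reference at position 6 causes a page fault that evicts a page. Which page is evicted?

pos 1: 1: fault, frames {1}
pos 2: 5: fault, frames {1,5}
pos 3: 0: fault, evict 1, frames {5,0}
pos 4: 5: hit
pos 5: 1: fault, evict 5, frames {0,1}
pos 6: 5: fault, evict 0, frames {1,5}
At position 6, page 0 is evicted.

0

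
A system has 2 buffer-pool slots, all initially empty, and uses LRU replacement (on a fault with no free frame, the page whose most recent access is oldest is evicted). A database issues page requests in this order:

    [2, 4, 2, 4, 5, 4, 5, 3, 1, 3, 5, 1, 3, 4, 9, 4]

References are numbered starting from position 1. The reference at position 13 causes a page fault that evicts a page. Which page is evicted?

pos 1: 2 → fault, frames [2]
pos 2: 4 → fault, frames [2, 4]
pos 3: 2 → hit
pos 4: 4 → hit
pos 5: 5 → fault, evict 2, frames [4, 5]
pos 6: 4 → hit
pos 7: 5 → hit
pos 8: 3 → fault, evict 4, frames [5, 3]
pos 9: 1 → fault, evict 5, frames [3, 1]
pos 10: 3 → hit
pos 11: 5 → fault, evict 1, frames [3, 5]
pos 12: 1 → fault, evict 3, frames [5, 1]
pos 13: 3 → fault, evict 5, frames [1, 3]
At position 13, page 5 is evicted.

5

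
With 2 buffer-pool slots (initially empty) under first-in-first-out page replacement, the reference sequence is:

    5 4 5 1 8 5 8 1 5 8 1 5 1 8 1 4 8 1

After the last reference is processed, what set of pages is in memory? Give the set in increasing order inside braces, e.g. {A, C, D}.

5: fault, frames (5)
4: fault, frames (5 4)
5: hit
1: fault, evict 5, frames (4 1)
8: fault, evict 4, frames (1 8)
5: fault, evict 1, frames (8 5)
8: hit
1: fault, evict 8, frames (5 1)
5: hit
8: fault, evict 5, frames (1 8)
1: hit
5: fault, evict 1, frames (8 5)
1: fault, evict 8, frames (5 1)
8: fault, evict 5, frames (1 8)
1: hit
4: fault, evict 1, frames (8 4)
8: hit
1: fault, evict 8, frames (4 1)

{1, 4}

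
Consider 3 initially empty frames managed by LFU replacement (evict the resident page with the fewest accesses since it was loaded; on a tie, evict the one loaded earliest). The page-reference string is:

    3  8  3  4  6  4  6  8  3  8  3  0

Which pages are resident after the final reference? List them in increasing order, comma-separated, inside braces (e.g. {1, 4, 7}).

3 → fault, frames [3]
8 → fault, frames [3, 8]
3 → hit
4 → fault, frames [3, 8, 4]
6 → fault, evict 8, frames [3, 4, 6]
4 → hit
6 → hit
8 → fault, evict 3, frames [4, 6, 8]
3 → fault, evict 8, frames [4, 6, 3]
8 → fault, evict 3, frames [4, 6, 8]
3 → fault, evict 8, frames [4, 6, 3]
0 → fault, evict 3, frames [4, 6, 0]

{0, 4, 6}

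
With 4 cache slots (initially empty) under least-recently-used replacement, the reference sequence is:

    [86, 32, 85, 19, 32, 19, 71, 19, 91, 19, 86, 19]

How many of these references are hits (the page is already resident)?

86: miss, frames [86]
32: miss, frames [86, 32]
85: miss, frames [86, 32, 85]
19: miss, frames [86, 32, 85, 19]
32: hit
19: hit
71: miss, evict 86, frames [85, 32, 19, 71]
19: hit
91: miss, evict 85, frames [32, 71, 19, 91]
19: hit
86: miss, evict 32, frames [71, 91, 19, 86]
19: hit
Hits: 5.

5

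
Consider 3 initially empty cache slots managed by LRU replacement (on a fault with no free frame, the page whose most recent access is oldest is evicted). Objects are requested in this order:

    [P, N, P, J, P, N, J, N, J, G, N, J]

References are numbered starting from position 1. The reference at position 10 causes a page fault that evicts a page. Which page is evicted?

pos 1: P → miss, frames (P)
pos 2: N → miss, frames (P N)
pos 3: P → hit
pos 4: J → miss, frames (N P J)
pos 5: P → hit
pos 6: N → hit
pos 7: J → hit
pos 8: N → hit
pos 9: J → hit
pos 10: G → miss, evict P, frames (N J G)
At position 10, page P is evicted.

P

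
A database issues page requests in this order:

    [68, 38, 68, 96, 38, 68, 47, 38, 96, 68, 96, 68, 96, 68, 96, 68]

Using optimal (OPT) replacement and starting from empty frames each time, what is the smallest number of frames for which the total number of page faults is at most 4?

4

f=1: 16 faults
f=2: 7 faults
f=3: 5 faults
f=4: 4 faults
Smallest f with faults ≤ 4 is 4.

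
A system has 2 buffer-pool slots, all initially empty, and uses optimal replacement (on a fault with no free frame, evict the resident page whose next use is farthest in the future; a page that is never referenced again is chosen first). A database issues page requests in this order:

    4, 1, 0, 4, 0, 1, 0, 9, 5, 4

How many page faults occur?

7

4 → miss, frames (4)
1 → miss, frames (4 1)
0 → miss, evict 1, frames (4 0)
4 → hit
0 → hit
1 → miss, evict 4, frames (0 1)
0 → hit
9 → miss, evict 1, frames (0 9)
5 → miss, evict 9, frames (0 5)
4 → miss, evict 5, frames (0 4)
Page faults: 7.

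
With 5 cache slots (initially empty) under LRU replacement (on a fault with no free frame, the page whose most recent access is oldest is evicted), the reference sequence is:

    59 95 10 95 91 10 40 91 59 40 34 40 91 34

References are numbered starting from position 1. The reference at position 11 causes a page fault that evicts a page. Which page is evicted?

pos 1: 59: fault, frames [59]
pos 2: 95: fault, frames [59, 95]
pos 3: 10: fault, frames [59, 95, 10]
pos 4: 95: hit
pos 5: 91: fault, frames [59, 10, 95, 91]
pos 6: 10: hit
pos 7: 40: fault, frames [59, 95, 91, 10, 40]
pos 8: 91: hit
pos 9: 59: hit
pos 10: 40: hit
pos 11: 34: fault, evict 95, frames [10, 91, 59, 40, 34]
At position 11, page 95 is evicted.

95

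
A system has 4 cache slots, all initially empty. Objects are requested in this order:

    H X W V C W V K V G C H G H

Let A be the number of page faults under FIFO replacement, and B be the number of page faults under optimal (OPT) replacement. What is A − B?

1

Under FIFO: F F F F F . . F . F . F . . → 8 faults.
Under OPT: F F F F F . . F . F . . . . → 7 faults.
A − B = 8 − 7 = 1.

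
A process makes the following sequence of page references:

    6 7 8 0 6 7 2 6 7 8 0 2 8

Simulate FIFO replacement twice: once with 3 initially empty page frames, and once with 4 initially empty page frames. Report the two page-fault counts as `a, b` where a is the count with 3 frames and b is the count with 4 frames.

9, 10

3 frames: F F F F F F F . . F F . . → 9 faults.
4 frames: F F F F . . F F F F F F . → 10 faults.
10 > 9: adding a frame increased faults — Belady's anomaly.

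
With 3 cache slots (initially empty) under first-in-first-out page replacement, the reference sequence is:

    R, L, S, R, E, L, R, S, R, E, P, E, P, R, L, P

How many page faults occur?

R -> fault, frames {R}
L -> fault, frames {R,L}
S -> fault, frames {R,L,S}
R -> hit
E -> fault, evict R, frames {L,S,E}
L -> hit
R -> fault, evict L, frames {S,E,R}
S -> hit
R -> hit
E -> hit
P -> fault, evict S, frames {E,R,P}
E -> hit
P -> hit
R -> hit
L -> fault, evict E, frames {R,P,L}
P -> hit
Page faults: 7.

7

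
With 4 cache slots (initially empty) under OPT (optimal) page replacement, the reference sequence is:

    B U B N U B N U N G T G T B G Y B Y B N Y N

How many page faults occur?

B → miss, frames (B)
U → miss, frames (B U)
B → hit
N → miss, frames (B U N)
U → hit
B → hit
N → hit
U → hit
N → hit
G → miss, frames (B U N G)
T → miss, evict U, frames (B N G T)
G → hit
T → hit
B → hit
G → hit
Y → miss, evict T, frames (B N G Y)
B → hit
Y → hit
B → hit
N → hit
Y → hit
N → hit
Page faults: 6.

6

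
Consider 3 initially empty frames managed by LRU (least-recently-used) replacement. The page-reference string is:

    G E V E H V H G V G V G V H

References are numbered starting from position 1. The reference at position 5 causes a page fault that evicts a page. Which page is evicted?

pos 1: G: fault, frames (G)
pos 2: E: fault, frames (G E)
pos 3: V: fault, frames (G E V)
pos 4: E: hit
pos 5: H: fault, evict G, frames (V E H)
At position 5, page G is evicted.

G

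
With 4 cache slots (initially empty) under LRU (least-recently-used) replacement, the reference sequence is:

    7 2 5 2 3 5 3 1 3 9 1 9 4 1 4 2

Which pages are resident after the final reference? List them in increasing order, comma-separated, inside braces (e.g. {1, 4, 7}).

{1, 2, 4, 9}

7 → fault, frames {7}
2 → fault, frames {7,2}
5 → fault, frames {7,2,5}
2 → hit
3 → fault, frames {7,5,2,3}
5 → hit
3 → hit
1 → fault, evict 7, frames {2,5,3,1}
3 → hit
9 → fault, evict 2, frames {5,1,3,9}
1 → hit
9 → hit
4 → fault, evict 5, frames {3,1,9,4}
1 → hit
4 → hit
2 → fault, evict 3, frames {9,1,4,2}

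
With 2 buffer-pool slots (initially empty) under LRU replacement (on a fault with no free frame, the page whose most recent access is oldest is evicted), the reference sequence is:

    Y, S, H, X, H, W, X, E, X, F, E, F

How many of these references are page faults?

9

Y: fault, frames {Y}
S: fault, frames {Y,S}
H: fault, evict Y, frames {S,H}
X: fault, evict S, frames {H,X}
H: hit
W: fault, evict X, frames {H,W}
X: fault, evict H, frames {W,X}
E: fault, evict W, frames {X,E}
X: hit
F: fault, evict E, frames {X,F}
E: fault, evict X, frames {F,E}
F: hit
Page faults: 9.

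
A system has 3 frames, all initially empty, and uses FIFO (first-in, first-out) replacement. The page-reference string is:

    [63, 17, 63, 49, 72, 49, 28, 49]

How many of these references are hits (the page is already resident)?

63 → miss, frames {63}
17 → miss, frames {63,17}
63 → hit
49 → miss, frames {63,17,49}
72 → miss, evict 63, frames {17,49,72}
49 → hit
28 → miss, evict 17, frames {49,72,28}
49 → hit
Hits: 3.

3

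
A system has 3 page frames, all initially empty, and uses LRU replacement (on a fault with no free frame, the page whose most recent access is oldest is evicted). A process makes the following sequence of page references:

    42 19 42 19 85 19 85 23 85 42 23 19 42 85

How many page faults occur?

42 → fault, frames (42)
19 → fault, frames (42 19)
42 → hit
19 → hit
85 → fault, frames (42 19 85)
19 → hit
85 → hit
23 → fault, evict 42, frames (19 85 23)
85 → hit
42 → fault, evict 19, frames (23 85 42)
23 → hit
19 → fault, evict 85, frames (42 23 19)
42 → hit
85 → fault, evict 23, frames (19 42 85)
Page faults: 7.

7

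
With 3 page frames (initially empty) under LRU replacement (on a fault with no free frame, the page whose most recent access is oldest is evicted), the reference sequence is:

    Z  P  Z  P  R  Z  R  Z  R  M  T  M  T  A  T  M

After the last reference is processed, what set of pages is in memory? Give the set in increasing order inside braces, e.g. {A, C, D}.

Z: fault, frames (Z)
P: fault, frames (Z P)
Z: hit
P: hit
R: fault, frames (Z P R)
Z: hit
R: hit
Z: hit
R: hit
M: fault, evict P, frames (Z R M)
T: fault, evict Z, frames (R M T)
M: hit
T: hit
A: fault, evict R, frames (M T A)
T: hit
M: hit

{A, M, T}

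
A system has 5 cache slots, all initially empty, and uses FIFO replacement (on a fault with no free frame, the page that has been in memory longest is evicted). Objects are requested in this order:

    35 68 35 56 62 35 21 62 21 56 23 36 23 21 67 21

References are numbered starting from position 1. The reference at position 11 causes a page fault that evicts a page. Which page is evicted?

pos 1: 35: miss, frames {35}
pos 2: 68: miss, frames {35,68}
pos 3: 35: hit
pos 4: 56: miss, frames {35,68,56}
pos 5: 62: miss, frames {35,68,56,62}
pos 6: 35: hit
pos 7: 21: miss, frames {35,68,56,62,21}
pos 8: 62: hit
pos 9: 21: hit
pos 10: 56: hit
pos 11: 23: miss, evict 35, frames {68,56,62,21,23}
At position 11, page 35 is evicted.

35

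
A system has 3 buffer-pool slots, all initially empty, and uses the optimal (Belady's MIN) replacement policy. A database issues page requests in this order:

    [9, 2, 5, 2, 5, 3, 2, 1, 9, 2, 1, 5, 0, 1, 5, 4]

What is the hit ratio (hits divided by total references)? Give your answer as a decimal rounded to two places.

0.50

9 -> fault, frames {9}
2 -> fault, frames {9,2}
5 -> fault, frames {9,2,5}
2 -> hit
5 -> hit
3 -> fault, evict 5, frames {9,2,3}
2 -> hit
1 -> fault, evict 3, frames {9,2,1}
9 -> hit
2 -> hit
1 -> hit
5 -> fault, evict 2, frames {9,1,5}
0 -> fault, evict 9, frames {1,5,0}
1 -> hit
5 -> hit
4 -> fault, evict 0, frames {1,5,4}
Hits: 8 of 16 references → 8/16 = 0.5000.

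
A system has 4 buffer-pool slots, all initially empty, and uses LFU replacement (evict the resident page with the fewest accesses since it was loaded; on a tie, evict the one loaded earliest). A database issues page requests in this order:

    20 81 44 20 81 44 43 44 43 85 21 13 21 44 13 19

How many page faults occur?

20 -> fault, frames {20}
81 -> fault, frames {20,81}
44 -> fault, frames {20,81,44}
20 -> hit
81 -> hit
44 -> hit
43 -> fault, frames {20,81,44,43}
44 -> hit
43 -> hit
85 -> fault, evict 20, frames {81,44,43,85}
21 -> fault, evict 85, frames {81,44,43,21}
13 -> fault, evict 21, frames {81,44,43,13}
21 -> fault, evict 13, frames {81,44,43,21}
44 -> hit
13 -> fault, evict 21, frames {81,44,43,13}
19 -> fault, evict 13, frames {81,44,43,19}
Page faults: 10.

10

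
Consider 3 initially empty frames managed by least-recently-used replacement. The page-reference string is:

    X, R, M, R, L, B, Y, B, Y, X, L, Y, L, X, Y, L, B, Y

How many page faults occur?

X -> miss, frames {X}
R -> miss, frames {X,R}
M -> miss, frames {X,R,M}
R -> hit
L -> miss, evict X, frames {M,R,L}
B -> miss, evict M, frames {R,L,B}
Y -> miss, evict R, frames {L,B,Y}
B -> hit
Y -> hit
X -> miss, evict L, frames {B,Y,X}
L -> miss, evict B, frames {Y,X,L}
Y -> hit
L -> hit
X -> hit
Y -> hit
L -> hit
B -> miss, evict X, frames {Y,L,B}
Y -> hit
Page faults: 9.

9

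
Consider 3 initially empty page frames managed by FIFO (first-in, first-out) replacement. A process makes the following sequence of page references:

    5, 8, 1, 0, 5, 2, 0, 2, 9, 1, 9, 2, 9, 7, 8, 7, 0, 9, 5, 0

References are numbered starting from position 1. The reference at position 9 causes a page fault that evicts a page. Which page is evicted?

0

pos 1: 5 → miss, frames {5}
pos 2: 8 → miss, frames {5,8}
pos 3: 1 → miss, frames {5,8,1}
pos 4: 0 → miss, evict 5, frames {8,1,0}
pos 5: 5 → miss, evict 8, frames {1,0,5}
pos 6: 2 → miss, evict 1, frames {0,5,2}
pos 7: 0 → hit
pos 8: 2 → hit
pos 9: 9 → miss, evict 0, frames {5,2,9}
At position 9, page 0 is evicted.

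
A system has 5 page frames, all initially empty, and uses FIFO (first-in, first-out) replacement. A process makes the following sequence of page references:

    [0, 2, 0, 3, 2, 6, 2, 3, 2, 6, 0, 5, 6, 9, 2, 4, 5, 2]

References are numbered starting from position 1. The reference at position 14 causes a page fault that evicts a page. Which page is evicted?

0

pos 1: 0 -> fault, frames (0)
pos 2: 2 -> fault, frames (0 2)
pos 3: 0 -> hit
pos 4: 3 -> fault, frames (0 2 3)
pos 5: 2 -> hit
pos 6: 6 -> fault, frames (0 2 3 6)
pos 7: 2 -> hit
pos 8: 3 -> hit
pos 9: 2 -> hit
pos 10: 6 -> hit
pos 11: 0 -> hit
pos 12: 5 -> fault, frames (0 2 3 6 5)
pos 13: 6 -> hit
pos 14: 9 -> fault, evict 0, frames (2 3 6 5 9)
At position 14, page 0 is evicted.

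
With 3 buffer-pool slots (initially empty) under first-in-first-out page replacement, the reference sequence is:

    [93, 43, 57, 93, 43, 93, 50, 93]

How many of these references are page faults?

93 → miss, frames [93]
43 → miss, frames [93, 43]
57 → miss, frames [93, 43, 57]
93 → hit
43 → hit
93 → hit
50 → miss, evict 93, frames [43, 57, 50]
93 → miss, evict 43, frames [57, 50, 93]
Page faults: 5.

5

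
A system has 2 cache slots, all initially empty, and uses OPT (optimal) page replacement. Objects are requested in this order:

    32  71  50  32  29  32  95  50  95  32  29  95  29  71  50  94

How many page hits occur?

32: miss, frames (32)
71: miss, frames (32 71)
50: miss, evict 71, frames (32 50)
32: hit
29: miss, evict 50, frames (32 29)
32: hit
95: miss, evict 29, frames (32 95)
50: miss, evict 32, frames (95 50)
95: hit
32: miss, evict 50, frames (95 32)
29: miss, evict 32, frames (95 29)
95: hit
29: hit
71: miss, evict 29, frames (95 71)
50: miss, evict 71, frames (95 50)
94: miss, evict 50, frames (95 94)
Hits: 5.

5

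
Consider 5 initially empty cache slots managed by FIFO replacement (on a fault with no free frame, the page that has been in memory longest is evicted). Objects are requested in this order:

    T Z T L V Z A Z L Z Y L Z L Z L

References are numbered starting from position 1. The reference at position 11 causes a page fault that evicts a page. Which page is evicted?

pos 1: T -> fault, frames [T]
pos 2: Z -> fault, frames [T, Z]
pos 3: T -> hit
pos 4: L -> fault, frames [T, Z, L]
pos 5: V -> fault, frames [T, Z, L, V]
pos 6: Z -> hit
pos 7: A -> fault, frames [T, Z, L, V, A]
pos 8: Z -> hit
pos 9: L -> hit
pos 10: Z -> hit
pos 11: Y -> fault, evict T, frames [Z, L, V, A, Y]
At position 11, page T is evicted.

T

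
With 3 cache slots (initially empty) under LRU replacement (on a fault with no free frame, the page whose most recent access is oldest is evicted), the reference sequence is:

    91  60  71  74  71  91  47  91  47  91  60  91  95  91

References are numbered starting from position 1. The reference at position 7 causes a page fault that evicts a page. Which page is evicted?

74

pos 1: 91 -> miss, frames {91}
pos 2: 60 -> miss, frames {91,60}
pos 3: 71 -> miss, frames {91,60,71}
pos 4: 74 -> miss, evict 91, frames {60,71,74}
pos 5: 71 -> hit
pos 6: 91 -> miss, evict 60, frames {74,71,91}
pos 7: 47 -> miss, evict 74, frames {71,91,47}
At position 7, page 74 is evicted.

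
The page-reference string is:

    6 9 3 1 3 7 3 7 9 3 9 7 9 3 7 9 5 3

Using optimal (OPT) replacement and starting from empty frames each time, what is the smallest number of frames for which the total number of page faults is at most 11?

f=1: 18 faults
f=2: 10 faults
f=3: 6 faults
f=4: 6 faults
f=5: 6 faults
f=6: 6 faults
Smallest f with faults ≤ 11 is 2.

2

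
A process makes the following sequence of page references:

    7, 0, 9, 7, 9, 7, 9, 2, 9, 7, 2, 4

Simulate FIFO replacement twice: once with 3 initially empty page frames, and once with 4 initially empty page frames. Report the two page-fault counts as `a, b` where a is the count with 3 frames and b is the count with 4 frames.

3 frames: F F F . . . . F . F . F → 6 faults.
4 frames: F F F . . . . F . . . F → 5 faults.
5 < 6: adding a frame reduced faults, as is typical.

6, 5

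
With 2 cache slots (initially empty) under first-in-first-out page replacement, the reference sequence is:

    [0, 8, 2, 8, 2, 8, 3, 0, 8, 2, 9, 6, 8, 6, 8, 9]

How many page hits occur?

0: miss, frames {0}
8: miss, frames {0,8}
2: miss, evict 0, frames {8,2}
8: hit
2: hit
8: hit
3: miss, evict 8, frames {2,3}
0: miss, evict 2, frames {3,0}
8: miss, evict 3, frames {0,8}
2: miss, evict 0, frames {8,2}
9: miss, evict 8, frames {2,9}
6: miss, evict 2, frames {9,6}
8: miss, evict 9, frames {6,8}
6: hit
8: hit
9: miss, evict 6, frames {8,9}
Hits: 5.

5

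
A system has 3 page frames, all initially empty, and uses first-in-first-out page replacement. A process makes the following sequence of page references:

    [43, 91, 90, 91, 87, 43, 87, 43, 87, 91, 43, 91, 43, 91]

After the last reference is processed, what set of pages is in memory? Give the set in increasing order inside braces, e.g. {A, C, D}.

{43, 87, 91}

43: fault, frames [43]
91: fault, frames [43, 91]
90: fault, frames [43, 91, 90]
91: hit
87: fault, evict 43, frames [91, 90, 87]
43: fault, evict 91, frames [90, 87, 43]
87: hit
43: hit
87: hit
91: fault, evict 90, frames [87, 43, 91]
43: hit
91: hit
43: hit
91: hit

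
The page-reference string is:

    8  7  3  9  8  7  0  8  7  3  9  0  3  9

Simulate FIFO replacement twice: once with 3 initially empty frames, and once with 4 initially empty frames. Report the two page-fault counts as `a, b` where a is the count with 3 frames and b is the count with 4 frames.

9, 10

3 frames: F F F F F F F . . F F . . . → 9 faults.
4 frames: F F F F . . F F F F F F . . → 10 faults.
10 > 9: adding a frame increased faults — Belady's anomaly.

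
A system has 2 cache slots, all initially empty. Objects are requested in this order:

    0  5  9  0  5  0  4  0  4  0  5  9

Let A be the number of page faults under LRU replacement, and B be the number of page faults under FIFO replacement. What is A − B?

Under LRU: F F F F F . F . . . F F → 8 faults.
Under FIFO: F F F F F . F F . . F F → 9 faults.
A − B = 8 − 9 = -1.

-1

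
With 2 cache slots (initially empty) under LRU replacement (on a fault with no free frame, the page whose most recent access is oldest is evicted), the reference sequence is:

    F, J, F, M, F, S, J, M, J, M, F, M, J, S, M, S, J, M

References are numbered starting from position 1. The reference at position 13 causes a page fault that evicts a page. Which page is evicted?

F

pos 1: F: miss, frames [F]
pos 2: J: miss, frames [F, J]
pos 3: F: hit
pos 4: M: miss, evict J, frames [F, M]
pos 5: F: hit
pos 6: S: miss, evict M, frames [F, S]
pos 7: J: miss, evict F, frames [S, J]
pos 8: M: miss, evict S, frames [J, M]
pos 9: J: hit
pos 10: M: hit
pos 11: F: miss, evict J, frames [M, F]
pos 12: M: hit
pos 13: J: miss, evict F, frames [M, J]
At position 13, page F is evicted.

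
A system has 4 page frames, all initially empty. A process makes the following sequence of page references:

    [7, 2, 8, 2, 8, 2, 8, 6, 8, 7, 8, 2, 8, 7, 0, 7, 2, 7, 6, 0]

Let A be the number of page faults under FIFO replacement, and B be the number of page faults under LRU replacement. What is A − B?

1

Under FIFO: F F F . . . . F . . . . . . F F F . . . → 7 faults.
Under LRU: F F F . . . . F . . . . . . F . . . F . → 6 faults.
A − B = 7 − 6 = 1.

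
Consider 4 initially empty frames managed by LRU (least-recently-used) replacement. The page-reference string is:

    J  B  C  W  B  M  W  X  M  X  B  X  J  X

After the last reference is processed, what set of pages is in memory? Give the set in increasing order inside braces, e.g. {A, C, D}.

{B, J, M, X}

J → fault, frames (J)
B → fault, frames (J B)
C → fault, frames (J B C)
W → fault, frames (J B C W)
B → hit
M → fault, evict J, frames (C W B M)
W → hit
X → fault, evict C, frames (B M W X)
M → hit
X → hit
B → hit
X → hit
J → fault, evict W, frames (M B X J)
X → hit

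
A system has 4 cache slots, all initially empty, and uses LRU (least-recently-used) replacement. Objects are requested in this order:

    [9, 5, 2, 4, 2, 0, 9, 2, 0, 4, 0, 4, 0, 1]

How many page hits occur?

7

9 -> fault, frames [9]
5 -> fault, frames [9, 5]
2 -> fault, frames [9, 5, 2]
4 -> fault, frames [9, 5, 2, 4]
2 -> hit
0 -> fault, evict 9, frames [5, 4, 2, 0]
9 -> fault, evict 5, frames [4, 2, 0, 9]
2 -> hit
0 -> hit
4 -> hit
0 -> hit
4 -> hit
0 -> hit
1 -> fault, evict 9, frames [2, 4, 0, 1]
Hits: 7.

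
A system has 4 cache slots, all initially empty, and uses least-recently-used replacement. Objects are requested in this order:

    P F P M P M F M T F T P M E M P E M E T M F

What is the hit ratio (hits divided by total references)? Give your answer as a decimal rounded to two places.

P: fault, frames [P]
F: fault, frames [P, F]
P: hit
M: fault, frames [F, P, M]
P: hit
M: hit
F: hit
M: hit
T: fault, frames [P, F, M, T]
F: hit
T: hit
P: hit
M: hit
E: fault, evict F, frames [T, P, M, E]
M: hit
P: hit
E: hit
M: hit
E: hit
T: hit
M: hit
F: fault, evict P, frames [E, T, M, F]
Hits: 16 of 22 references → 16/22 = 0.7273.

0.73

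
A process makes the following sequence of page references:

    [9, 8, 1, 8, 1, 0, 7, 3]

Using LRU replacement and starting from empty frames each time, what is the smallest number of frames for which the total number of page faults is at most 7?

2

f=1: 8 faults
f=2: 6 faults
f=3: 6 faults
f=4: 6 faults
f=5: 6 faults
f=6: 6 faults
Smallest f with faults ≤ 7 is 2.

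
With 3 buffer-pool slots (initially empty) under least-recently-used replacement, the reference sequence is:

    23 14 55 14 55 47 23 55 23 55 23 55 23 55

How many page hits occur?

23: miss, frames {23}
14: miss, frames {23,14}
55: miss, frames {23,14,55}
14: hit
55: hit
47: miss, evict 23, frames {14,55,47}
23: miss, evict 14, frames {55,47,23}
55: hit
23: hit
55: hit
23: hit
55: hit
23: hit
55: hit
Hits: 9.

9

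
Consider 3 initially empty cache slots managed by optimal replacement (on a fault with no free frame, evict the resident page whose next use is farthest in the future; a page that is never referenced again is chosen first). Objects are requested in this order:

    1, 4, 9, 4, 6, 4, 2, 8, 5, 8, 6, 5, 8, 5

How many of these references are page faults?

1: miss, frames [1]
4: miss, frames [1, 4]
9: miss, frames [1, 4, 9]
4: hit
6: miss, evict 9, frames [1, 4, 6]
4: hit
2: miss, evict 4, frames [1, 6, 2]
8: miss, evict 2, frames [1, 6, 8]
5: miss, evict 1, frames [6, 8, 5]
8: hit
6: hit
5: hit
8: hit
5: hit
Page faults: 7.

7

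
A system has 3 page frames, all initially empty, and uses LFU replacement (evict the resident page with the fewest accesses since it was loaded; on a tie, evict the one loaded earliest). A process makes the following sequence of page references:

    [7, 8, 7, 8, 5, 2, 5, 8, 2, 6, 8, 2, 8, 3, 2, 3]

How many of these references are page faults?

7 → fault, frames [7]
8 → fault, frames [7, 8]
7 → hit
8 → hit
5 → fault, frames [7, 8, 5]
2 → fault, evict 5, frames [7, 8, 2]
5 → fault, evict 2, frames [7, 8, 5]
8 → hit
2 → fault, evict 5, frames [7, 8, 2]
6 → fault, evict 2, frames [7, 8, 6]
8 → hit
2 → fault, evict 6, frames [7, 8, 2]
8 → hit
3 → fault, evict 2, frames [7, 8, 3]
2 → fault, evict 3, frames [7, 8, 2]
3 → fault, evict 2, frames [7, 8, 3]
Page faults: 11.

11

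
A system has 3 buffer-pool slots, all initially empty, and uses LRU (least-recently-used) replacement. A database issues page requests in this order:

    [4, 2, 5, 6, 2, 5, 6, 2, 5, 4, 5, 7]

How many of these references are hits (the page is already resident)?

6

4 → miss, frames (4)
2 → miss, frames (4 2)
5 → miss, frames (4 2 5)
6 → miss, evict 4, frames (2 5 6)
2 → hit
5 → hit
6 → hit
2 → hit
5 → hit
4 → miss, evict 6, frames (2 5 4)
5 → hit
7 → miss, evict 2, frames (4 5 7)
Hits: 6.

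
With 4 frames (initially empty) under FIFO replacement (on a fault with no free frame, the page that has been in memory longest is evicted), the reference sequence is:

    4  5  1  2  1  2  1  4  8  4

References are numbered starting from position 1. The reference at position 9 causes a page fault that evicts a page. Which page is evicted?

4

pos 1: 4 -> miss, frames {4}
pos 2: 5 -> miss, frames {4,5}
pos 3: 1 -> miss, frames {4,5,1}
pos 4: 2 -> miss, frames {4,5,1,2}
pos 5: 1 -> hit
pos 6: 2 -> hit
pos 7: 1 -> hit
pos 8: 4 -> hit
pos 9: 8 -> miss, evict 4, frames {5,1,2,8}
At position 9, page 4 is evicted.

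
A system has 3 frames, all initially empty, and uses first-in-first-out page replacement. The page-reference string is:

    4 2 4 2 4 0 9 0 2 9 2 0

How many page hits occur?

4: fault, frames {4}
2: fault, frames {4,2}
4: hit
2: hit
4: hit
0: fault, frames {4,2,0}
9: fault, evict 4, frames {2,0,9}
0: hit
2: hit
9: hit
2: hit
0: hit
Hits: 8.

8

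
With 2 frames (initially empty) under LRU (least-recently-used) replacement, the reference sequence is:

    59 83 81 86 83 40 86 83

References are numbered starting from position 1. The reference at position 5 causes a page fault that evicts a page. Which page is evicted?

pos 1: 59 → miss, frames [59]
pos 2: 83 → miss, frames [59, 83]
pos 3: 81 → miss, evict 59, frames [83, 81]
pos 4: 86 → miss, evict 83, frames [81, 86]
pos 5: 83 → miss, evict 81, frames [86, 83]
At position 5, page 81 is evicted.

81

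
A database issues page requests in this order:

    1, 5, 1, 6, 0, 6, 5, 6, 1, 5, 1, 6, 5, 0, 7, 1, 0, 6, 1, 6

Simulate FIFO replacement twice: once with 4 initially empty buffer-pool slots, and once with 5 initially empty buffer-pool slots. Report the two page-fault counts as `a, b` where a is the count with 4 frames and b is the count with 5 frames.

4 frames: F F . F F . . . . . . . . . F F . . . . → 6 faults.
5 frames: F F . F F . . . . . . . . . F . . . . . → 5 faults.
5 < 6: adding a frame reduced faults, as is typical.

6, 5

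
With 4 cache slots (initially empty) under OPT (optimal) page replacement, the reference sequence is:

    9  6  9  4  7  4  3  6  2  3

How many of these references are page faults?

6

9 → fault, frames {9}
6 → fault, frames {9,6}
9 → hit
4 → fault, frames {9,6,4}
7 → fault, frames {9,6,4,7}
4 → hit
3 → fault, evict 7, frames {9,6,4,3}
6 → hit
2 → fault, evict 4, frames {9,6,3,2}
3 → hit
Page faults: 6.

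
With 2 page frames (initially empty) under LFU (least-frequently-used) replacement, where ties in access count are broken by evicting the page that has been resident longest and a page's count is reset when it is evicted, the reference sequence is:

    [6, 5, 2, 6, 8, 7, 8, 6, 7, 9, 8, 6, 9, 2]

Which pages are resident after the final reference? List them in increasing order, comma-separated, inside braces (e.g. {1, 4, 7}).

6 → fault, frames [6]
5 → fault, frames [6, 5]
2 → fault, evict 6, frames [5, 2]
6 → fault, evict 5, frames [2, 6]
8 → fault, evict 2, frames [6, 8]
7 → fault, evict 6, frames [8, 7]
8 → hit
6 → fault, evict 7, frames [8, 6]
7 → fault, evict 6, frames [8, 7]
9 → fault, evict 7, frames [8, 9]
8 → hit
6 → fault, evict 9, frames [8, 6]
9 → fault, evict 6, frames [8, 9]
2 → fault, evict 9, frames [8, 2]

{2, 8}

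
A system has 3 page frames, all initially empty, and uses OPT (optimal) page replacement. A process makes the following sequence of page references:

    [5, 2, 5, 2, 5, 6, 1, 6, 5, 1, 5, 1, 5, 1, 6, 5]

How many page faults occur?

4

5 -> miss, frames {5}
2 -> miss, frames {5,2}
5 -> hit
2 -> hit
5 -> hit
6 -> miss, frames {5,2,6}
1 -> miss, evict 2, frames {5,6,1}
6 -> hit
5 -> hit
1 -> hit
5 -> hit
1 -> hit
5 -> hit
1 -> hit
6 -> hit
5 -> hit
Page faults: 4.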